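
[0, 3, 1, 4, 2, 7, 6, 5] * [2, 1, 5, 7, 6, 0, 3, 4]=[2, 7, 1, 6, 5, 4, 3, 0]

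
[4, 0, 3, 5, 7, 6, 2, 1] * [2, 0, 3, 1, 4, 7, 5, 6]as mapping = [0→4, 1→2, 2→1, 3→7, 4→6, 5→5, 6→3, 7→0]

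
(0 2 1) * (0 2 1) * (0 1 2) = (0 2 1) 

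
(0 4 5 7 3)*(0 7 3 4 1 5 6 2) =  (0 1 5 3 7 4 6 2)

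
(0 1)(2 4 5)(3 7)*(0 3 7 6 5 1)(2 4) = (1 3 6 5 4)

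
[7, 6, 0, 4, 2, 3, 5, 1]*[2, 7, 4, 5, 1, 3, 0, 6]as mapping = [0→6, 1→0, 2→2, 3→1, 4→4, 5→5, 6→3, 7→7]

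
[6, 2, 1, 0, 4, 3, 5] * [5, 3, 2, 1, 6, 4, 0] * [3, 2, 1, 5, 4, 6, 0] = [3, 1, 5, 6, 0, 2, 4]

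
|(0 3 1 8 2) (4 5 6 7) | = 20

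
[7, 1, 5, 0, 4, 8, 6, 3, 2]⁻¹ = [3, 1, 8, 7, 4, 2, 6, 0, 5]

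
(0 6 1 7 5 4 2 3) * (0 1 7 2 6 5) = (0 5 4 6 7)(1 2 3)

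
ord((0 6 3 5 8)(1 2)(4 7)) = 10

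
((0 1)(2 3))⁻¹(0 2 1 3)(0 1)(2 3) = (0 2 1 3)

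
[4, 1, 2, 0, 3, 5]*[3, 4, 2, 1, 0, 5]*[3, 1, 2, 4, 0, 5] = [3, 0, 2, 4, 1, 5]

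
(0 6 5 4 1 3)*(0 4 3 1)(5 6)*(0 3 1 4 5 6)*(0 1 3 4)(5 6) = (0 5 3 6 1)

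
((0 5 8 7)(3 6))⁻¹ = (0 7 8 5)(3 6)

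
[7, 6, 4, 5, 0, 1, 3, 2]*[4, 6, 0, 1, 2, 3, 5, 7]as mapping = [0→7, 1→5, 2→2, 3→3, 4→4, 5→6, 6→1, 7→0]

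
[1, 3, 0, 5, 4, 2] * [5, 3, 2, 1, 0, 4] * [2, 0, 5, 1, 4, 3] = [1, 0, 3, 4, 2, 5]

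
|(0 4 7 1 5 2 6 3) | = 8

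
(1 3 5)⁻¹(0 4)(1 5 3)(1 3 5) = (0 4)(1 5 3)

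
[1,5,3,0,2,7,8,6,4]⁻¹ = [3,0,4,2,8,1,7,5,6]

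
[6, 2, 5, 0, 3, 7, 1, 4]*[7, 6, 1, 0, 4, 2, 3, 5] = [3, 1, 2, 7, 0, 5, 6, 4]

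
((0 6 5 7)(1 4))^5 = (0 6 5 7)(1 4)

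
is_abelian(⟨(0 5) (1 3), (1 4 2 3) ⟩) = no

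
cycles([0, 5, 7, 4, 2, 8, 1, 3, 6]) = (1 5 8 6)(2 7 3 4)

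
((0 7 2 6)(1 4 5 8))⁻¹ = (0 6 2 7)(1 8 5 4)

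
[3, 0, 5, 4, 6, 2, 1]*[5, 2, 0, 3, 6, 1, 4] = [3, 5, 1, 6, 4, 0, 2] 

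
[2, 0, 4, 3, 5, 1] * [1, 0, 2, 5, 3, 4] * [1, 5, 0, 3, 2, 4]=[0, 5, 3, 4, 2, 1]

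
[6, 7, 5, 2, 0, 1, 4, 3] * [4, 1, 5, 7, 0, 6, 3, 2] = [3, 2, 6, 5, 4, 1, 0, 7]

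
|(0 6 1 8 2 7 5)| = 7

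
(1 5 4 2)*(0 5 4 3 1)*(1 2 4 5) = (0 1 5 3 2)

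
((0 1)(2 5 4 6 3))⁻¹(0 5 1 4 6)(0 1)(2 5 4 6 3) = (0 6 3 1 4)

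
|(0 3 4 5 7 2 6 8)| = 8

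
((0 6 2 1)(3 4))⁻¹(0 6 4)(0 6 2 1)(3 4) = (2 3 6)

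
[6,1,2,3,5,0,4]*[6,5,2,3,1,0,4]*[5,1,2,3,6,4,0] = [6,4,2,3,5,0,1]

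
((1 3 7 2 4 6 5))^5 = (1 6 2 3 5 4 7)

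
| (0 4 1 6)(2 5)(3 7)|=4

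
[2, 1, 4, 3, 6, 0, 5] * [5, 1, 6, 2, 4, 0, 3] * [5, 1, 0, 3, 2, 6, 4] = [4, 1, 2, 0, 3, 6, 5]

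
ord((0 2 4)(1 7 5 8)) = 12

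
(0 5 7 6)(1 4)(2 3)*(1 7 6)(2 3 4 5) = (0 2 4 7 1 5 6)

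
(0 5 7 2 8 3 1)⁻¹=(0 1 3 8 2 7 5)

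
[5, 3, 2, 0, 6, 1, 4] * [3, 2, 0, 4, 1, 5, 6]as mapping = [0→5, 1→4, 2→0, 3→3, 4→6, 5→2, 6→1]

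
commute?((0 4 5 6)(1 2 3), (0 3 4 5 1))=no:(0 4 5 6)(1 2 3)*(0 3 4 5 1)=(0 5 6 3)(1 2 4), (0 3 4 5 1)*(0 4 5 6)(1 2 3)=(0 1 4 6)(2 3 5)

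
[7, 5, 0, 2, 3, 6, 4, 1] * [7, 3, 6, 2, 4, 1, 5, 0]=[0, 1, 7, 6, 2, 5, 4, 3]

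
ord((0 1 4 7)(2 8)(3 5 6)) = 12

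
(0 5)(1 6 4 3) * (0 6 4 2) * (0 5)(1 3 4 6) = (1 6 2 5)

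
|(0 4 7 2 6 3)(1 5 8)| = 6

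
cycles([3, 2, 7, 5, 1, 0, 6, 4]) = (0 3 5)(1 2 7 4)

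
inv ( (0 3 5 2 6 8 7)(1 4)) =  (0 7 8 6 2 5 3)(1 4)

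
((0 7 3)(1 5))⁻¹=(0 3 7)(1 5)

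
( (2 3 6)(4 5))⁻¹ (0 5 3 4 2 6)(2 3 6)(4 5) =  (0 4 6 5 3 2)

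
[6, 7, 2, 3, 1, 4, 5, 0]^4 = [1, 5, 2, 3, 6, 0, 7, 4]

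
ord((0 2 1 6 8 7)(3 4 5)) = 6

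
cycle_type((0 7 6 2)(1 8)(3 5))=2^2.4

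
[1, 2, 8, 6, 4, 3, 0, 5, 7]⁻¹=[6, 0, 1, 5, 4, 7, 3, 8, 2]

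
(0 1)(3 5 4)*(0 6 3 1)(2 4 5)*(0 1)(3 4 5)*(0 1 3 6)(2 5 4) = (0 3 5 6 2 4 1)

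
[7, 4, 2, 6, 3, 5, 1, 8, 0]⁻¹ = [8, 6, 2, 4, 1, 5, 3, 0, 7]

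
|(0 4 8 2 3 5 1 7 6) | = 9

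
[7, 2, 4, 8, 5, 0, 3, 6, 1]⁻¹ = [5, 8, 1, 6, 2, 4, 7, 0, 3]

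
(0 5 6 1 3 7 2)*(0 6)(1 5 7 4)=(0 7 2 6 5)(1 3 4)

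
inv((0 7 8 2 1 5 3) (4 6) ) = (0 3 5 1 2 8 7) (4 6) 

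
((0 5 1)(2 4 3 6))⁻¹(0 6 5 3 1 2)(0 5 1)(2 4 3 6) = (0 4 5 2 1 6)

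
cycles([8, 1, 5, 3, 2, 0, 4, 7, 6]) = (0 8 6 4 2 5)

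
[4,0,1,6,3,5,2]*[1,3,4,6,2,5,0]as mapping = [0→2,1→1,2→3,3→0,4→6,5→5,6→4]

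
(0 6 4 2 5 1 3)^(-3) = (0 5 6 1 4 3 2)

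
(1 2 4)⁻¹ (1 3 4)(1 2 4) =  (1 2 3)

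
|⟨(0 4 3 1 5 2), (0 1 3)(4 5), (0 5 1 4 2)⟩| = 720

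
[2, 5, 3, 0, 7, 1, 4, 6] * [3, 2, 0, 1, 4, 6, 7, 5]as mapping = [0→0, 1→6, 2→1, 3→3, 4→5, 5→2, 6→4, 7→7]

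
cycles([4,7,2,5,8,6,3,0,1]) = (0 4 8 1 7) (3 5 6) 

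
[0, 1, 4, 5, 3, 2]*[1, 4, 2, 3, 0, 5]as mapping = [0→1, 1→4, 2→0, 3→5, 4→3, 5→2]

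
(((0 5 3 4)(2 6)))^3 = (0 4 3 5)(2 6)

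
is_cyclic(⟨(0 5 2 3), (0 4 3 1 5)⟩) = no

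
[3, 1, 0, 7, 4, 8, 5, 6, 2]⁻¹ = [2, 1, 8, 0, 4, 6, 7, 3, 5]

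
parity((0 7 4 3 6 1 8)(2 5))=odd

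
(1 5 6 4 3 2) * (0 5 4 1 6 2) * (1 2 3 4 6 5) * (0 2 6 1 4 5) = (0 4 5 3 2) 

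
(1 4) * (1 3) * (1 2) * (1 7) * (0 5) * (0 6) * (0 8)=(0 5 6 8)(1 4 3 2 7)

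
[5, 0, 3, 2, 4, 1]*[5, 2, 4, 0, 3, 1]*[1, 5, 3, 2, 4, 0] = [5, 0, 1, 4, 2, 3]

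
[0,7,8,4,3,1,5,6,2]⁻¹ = [0,5,8,4,3,6,7,1,2]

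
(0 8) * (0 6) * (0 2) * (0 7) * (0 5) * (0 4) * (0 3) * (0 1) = (0 8 6 2 7 5 4 3 1)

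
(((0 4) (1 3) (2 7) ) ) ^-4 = () 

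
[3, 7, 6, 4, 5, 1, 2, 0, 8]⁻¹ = [7, 5, 6, 0, 3, 4, 2, 1, 8]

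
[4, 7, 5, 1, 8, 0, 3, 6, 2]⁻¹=[5, 3, 8, 6, 0, 2, 7, 1, 4]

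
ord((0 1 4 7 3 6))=6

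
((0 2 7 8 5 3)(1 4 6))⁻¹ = (0 3 5 8 7 2)(1 6 4)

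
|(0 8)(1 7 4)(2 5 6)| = 6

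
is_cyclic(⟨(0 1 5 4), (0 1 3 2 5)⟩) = no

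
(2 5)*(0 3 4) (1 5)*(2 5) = (0 3 4) (1 2) 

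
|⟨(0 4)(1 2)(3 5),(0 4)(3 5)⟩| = 4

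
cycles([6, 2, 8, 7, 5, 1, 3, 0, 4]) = (0 6 3 7)(1 2 8 4 5)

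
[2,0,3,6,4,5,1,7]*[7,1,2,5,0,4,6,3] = [2,7,5,6,0,4,1,3]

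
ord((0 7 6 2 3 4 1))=7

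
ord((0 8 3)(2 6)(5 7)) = 6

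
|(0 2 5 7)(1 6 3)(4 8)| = 12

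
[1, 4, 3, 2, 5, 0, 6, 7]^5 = [1, 4, 3, 2, 5, 0, 6, 7]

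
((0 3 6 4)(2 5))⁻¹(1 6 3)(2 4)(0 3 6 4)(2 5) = (0 5)(1 4 6)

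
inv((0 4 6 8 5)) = (0 5 8 6 4)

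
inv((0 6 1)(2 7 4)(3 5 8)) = (0 1 6)(2 4 7)(3 8 5)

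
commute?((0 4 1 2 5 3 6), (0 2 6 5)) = no:(0 4 1 2 5 3 6)*(0 2 6 5) = (0 4 1 6 2)(3 5), (0 2 6 5)*(0 4 1 2 5 3 6) = (0 5 4 1 2)(3 6)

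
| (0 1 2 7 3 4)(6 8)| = 6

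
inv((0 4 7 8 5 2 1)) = (0 1 2 5 8 7 4)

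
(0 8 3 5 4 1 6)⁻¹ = (0 6 1 4 5 3 8)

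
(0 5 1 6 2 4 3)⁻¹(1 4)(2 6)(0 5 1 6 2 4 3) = (2 4)(3 6)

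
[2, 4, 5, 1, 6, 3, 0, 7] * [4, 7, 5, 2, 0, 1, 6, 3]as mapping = [0→5, 1→0, 2→1, 3→7, 4→6, 5→2, 6→4, 7→3]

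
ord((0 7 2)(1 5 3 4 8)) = 15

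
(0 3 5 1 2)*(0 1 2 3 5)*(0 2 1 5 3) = (0 3 2 5 1)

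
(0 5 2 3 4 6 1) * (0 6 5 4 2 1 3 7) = (0 4 5 1 6 3 2 7)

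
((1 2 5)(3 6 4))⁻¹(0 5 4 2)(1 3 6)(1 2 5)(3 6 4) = (0 1 3 5)(2 6 4)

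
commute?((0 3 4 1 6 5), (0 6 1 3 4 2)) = no:(0 3 4 1 6 5)*(0 6 1 3 4 2) = (0 4 3 2)(5 6), (0 6 1 3 4 2)*(0 3 4 1 6 5) = (0 5)(1 4 2 3)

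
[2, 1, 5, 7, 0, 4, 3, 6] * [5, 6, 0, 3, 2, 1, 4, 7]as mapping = [0→0, 1→6, 2→1, 3→7, 4→5, 5→2, 6→3, 7→4]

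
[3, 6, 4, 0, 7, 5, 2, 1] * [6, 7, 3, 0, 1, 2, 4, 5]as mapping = [0→0, 1→4, 2→1, 3→6, 4→5, 5→2, 6→3, 7→7]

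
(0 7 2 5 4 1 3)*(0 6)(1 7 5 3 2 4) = (0 5 1 2 3 6)(4 7)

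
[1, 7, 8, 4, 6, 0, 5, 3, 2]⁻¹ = [5, 0, 8, 7, 3, 6, 4, 1, 2]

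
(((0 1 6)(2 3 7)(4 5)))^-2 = (0 1 6)(2 3 7)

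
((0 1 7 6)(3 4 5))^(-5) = (0 6 7 1)(3 4 5)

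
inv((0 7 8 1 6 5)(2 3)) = (0 5 6 1 8 7)(2 3)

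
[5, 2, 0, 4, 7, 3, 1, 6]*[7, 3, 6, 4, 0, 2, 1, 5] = [2, 6, 7, 0, 5, 4, 3, 1]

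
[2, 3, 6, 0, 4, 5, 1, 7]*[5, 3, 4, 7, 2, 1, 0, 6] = [4, 7, 0, 5, 2, 1, 3, 6]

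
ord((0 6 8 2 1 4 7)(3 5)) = 14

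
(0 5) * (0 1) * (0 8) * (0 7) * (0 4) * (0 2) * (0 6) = (0 5 1 8 7 4 2 6) 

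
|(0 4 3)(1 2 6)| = 3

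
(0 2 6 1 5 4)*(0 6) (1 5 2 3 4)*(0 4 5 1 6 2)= (0 3 5 6 1) (2 4) 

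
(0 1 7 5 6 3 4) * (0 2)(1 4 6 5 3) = (0 4 2)(1 7 3 6)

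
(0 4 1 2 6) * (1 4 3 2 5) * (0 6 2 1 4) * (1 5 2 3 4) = (0 4)(1 2 3 5)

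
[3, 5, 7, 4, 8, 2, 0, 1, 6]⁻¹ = [6, 7, 5, 0, 3, 1, 8, 2, 4]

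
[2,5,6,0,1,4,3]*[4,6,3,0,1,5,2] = [3,5,2,4,6,1,0]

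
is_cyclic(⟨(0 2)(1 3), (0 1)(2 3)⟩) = no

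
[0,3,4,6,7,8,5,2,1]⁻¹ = [0,8,7,1,2,6,3,4,5]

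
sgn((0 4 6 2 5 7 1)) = 1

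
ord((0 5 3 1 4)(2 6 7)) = 15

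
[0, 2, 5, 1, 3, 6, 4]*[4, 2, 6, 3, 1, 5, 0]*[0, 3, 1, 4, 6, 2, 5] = [6, 5, 2, 1, 4, 0, 3]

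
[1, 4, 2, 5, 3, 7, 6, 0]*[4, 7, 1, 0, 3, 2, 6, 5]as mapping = [0→7, 1→3, 2→1, 3→2, 4→0, 5→5, 6→6, 7→4]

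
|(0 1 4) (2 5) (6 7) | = 6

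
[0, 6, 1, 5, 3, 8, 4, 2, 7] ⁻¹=[0, 2, 7, 4, 6, 3, 1, 8, 5] 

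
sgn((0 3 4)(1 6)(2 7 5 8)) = 1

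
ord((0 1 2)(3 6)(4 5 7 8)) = 12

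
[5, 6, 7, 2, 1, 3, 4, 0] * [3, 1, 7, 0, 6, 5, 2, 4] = [5, 2, 4, 7, 1, 0, 6, 3]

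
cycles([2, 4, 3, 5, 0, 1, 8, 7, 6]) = (0 2 3 5 1 4) (6 8) 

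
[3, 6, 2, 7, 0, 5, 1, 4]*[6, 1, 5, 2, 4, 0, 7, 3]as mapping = [0→2, 1→7, 2→5, 3→3, 4→6, 5→0, 6→1, 7→4]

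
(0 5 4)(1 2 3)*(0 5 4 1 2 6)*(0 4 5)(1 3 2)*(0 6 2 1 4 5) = (1 2)(3 4 6 5)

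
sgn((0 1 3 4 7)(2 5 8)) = 1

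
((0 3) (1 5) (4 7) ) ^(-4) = () 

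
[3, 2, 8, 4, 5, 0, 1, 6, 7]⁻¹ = [5, 6, 1, 0, 3, 4, 7, 8, 2]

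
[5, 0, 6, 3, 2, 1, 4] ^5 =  [1, 5, 4, 3, 6, 0, 2] 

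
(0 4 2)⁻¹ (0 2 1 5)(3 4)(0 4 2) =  (0 1 5 4)(2 3)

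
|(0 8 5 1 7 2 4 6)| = 8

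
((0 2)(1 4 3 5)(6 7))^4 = ()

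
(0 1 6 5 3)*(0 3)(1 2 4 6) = (0 2 4 6 5)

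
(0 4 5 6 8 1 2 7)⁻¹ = (0 7 2 1 8 6 5 4)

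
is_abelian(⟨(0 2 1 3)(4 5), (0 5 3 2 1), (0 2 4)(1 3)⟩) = no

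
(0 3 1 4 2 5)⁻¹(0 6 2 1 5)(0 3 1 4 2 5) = (0 3 6 5 4)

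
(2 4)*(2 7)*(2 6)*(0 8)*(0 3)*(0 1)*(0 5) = (0 8 3 1 5)(2 4 7 6)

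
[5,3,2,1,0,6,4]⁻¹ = [4,3,2,1,6,0,5]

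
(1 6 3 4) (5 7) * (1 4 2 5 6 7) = (1 7 6 3 2 5) 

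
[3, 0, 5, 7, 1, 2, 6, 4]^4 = [1, 4, 2, 0, 7, 5, 6, 3]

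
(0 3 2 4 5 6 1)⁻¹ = (0 1 6 5 4 2 3)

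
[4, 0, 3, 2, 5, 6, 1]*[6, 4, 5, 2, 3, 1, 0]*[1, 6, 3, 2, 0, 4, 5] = [2, 5, 3, 4, 6, 1, 0]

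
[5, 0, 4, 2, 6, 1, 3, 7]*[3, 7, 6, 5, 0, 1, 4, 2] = [1, 3, 0, 6, 4, 7, 5, 2]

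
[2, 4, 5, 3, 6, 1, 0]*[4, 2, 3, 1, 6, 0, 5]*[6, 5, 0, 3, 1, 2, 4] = [3, 4, 6, 5, 2, 0, 1]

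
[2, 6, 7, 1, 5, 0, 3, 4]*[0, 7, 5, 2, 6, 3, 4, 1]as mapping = [0→5, 1→4, 2→1, 3→7, 4→3, 5→0, 6→2, 7→6]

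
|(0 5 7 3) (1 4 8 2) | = 4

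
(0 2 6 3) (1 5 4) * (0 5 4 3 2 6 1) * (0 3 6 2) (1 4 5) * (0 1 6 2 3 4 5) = (0 3 6 1) (2 5) 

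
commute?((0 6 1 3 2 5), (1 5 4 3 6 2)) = no:(0 6 1 3 2 5)*(1 5 4 3 6 2) = (0 2 4 3 1 6 5), (1 5 4 3 6 2)*(0 6 1 3 2 5) = (0 6 5 4 2 3 1)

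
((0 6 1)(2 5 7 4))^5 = (0 1 6)(2 5 7 4)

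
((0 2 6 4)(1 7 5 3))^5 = (0 2 6 4)(1 7 5 3)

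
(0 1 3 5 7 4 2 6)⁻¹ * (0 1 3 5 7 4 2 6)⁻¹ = (0 2 7 3)(1 6 4 5)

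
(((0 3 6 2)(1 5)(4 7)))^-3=(0 3 6 2)(1 5)(4 7)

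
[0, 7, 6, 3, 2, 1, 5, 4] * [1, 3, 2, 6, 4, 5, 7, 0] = [1, 0, 7, 6, 2, 3, 5, 4]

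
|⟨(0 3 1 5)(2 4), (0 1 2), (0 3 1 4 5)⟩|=360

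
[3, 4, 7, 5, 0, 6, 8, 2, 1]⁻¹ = [4, 8, 7, 0, 1, 3, 5, 2, 6]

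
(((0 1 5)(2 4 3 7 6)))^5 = (0 5 1)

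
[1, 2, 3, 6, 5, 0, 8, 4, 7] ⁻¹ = [5, 0, 1, 2, 7, 4, 3, 8, 6] 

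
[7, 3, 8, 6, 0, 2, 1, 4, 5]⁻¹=[4, 6, 5, 1, 7, 8, 3, 0, 2]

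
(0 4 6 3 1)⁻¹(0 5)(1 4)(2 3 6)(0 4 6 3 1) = (0 6)(1 3 2)(4 5)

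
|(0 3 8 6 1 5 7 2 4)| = 9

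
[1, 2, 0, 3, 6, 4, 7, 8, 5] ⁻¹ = [2, 0, 1, 3, 5, 8, 4, 6, 7] 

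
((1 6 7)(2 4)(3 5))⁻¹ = (1 7 6)(2 4)(3 5)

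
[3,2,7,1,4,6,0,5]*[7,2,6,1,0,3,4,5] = [1,6,5,2,0,4,7,3]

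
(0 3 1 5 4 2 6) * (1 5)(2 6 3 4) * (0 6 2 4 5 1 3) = (0 5 4 2)(1 3)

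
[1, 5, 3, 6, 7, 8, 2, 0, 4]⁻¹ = [7, 0, 6, 2, 8, 1, 3, 4, 5]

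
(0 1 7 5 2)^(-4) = (0 1 7 5 2)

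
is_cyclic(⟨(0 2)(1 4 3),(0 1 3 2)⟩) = no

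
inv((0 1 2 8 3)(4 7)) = (0 3 8 2 1)(4 7)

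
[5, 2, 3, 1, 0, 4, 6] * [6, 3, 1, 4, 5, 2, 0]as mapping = [0→2, 1→1, 2→4, 3→3, 4→6, 5→5, 6→0]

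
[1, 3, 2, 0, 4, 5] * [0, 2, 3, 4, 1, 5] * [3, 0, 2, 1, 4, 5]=[2, 4, 1, 3, 0, 5]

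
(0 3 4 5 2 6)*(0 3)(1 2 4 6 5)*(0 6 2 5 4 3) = (0 6)(1 5 3 2 4)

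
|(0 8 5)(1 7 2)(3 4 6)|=3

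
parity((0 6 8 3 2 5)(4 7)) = even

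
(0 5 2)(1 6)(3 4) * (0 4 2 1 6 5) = (1 5)(2 4 3)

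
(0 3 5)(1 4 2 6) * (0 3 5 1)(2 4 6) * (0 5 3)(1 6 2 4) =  (0 3 6 5)(1 2 4)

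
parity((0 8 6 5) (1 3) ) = even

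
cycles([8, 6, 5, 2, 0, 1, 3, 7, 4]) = (0 8 4)(1 6 3 2 5)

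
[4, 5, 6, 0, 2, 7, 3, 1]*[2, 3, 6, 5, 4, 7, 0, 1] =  [4, 7, 0, 2, 6, 1, 5, 3]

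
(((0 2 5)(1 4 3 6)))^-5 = (0 2 5)(1 6 3 4)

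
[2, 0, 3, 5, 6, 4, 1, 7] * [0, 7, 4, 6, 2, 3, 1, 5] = [4, 0, 6, 3, 1, 2, 7, 5]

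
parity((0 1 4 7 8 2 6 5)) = odd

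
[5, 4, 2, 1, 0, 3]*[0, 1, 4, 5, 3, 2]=[2, 3, 4, 1, 0, 5]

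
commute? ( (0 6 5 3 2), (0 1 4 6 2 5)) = no: (0 6 5 3 2)*(0 1 4 6 2 5) = (0 2 1 4 6)(3 5), (0 1 4 6 2 5)*(0 6 5 3 2) = (0 1 4 5 6)(2 3)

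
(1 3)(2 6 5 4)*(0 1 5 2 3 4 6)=(0 1 4 3 5 6 2)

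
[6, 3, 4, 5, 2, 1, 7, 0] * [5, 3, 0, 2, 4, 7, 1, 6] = [1, 2, 4, 7, 0, 3, 6, 5]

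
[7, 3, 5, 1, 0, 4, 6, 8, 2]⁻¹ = [4, 3, 8, 1, 5, 2, 6, 0, 7]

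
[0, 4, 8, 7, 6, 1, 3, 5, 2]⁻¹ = [0, 5, 8, 6, 1, 7, 4, 3, 2]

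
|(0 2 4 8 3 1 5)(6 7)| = 14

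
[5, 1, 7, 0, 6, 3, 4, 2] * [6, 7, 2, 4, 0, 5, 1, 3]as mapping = [0→5, 1→7, 2→3, 3→6, 4→1, 5→4, 6→0, 7→2]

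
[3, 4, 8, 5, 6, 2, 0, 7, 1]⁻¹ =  [6, 8, 5, 0, 1, 3, 4, 7, 2]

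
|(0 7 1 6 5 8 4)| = 7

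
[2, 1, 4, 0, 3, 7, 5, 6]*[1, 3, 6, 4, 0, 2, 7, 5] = [6, 3, 0, 1, 4, 5, 2, 7]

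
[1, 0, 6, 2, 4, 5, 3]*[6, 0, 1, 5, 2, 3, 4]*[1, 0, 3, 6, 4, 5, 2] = [1, 2, 4, 0, 3, 6, 5]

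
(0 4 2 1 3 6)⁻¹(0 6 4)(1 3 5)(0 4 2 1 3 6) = (0 2 4)(3 6 5)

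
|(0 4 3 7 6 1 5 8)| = 8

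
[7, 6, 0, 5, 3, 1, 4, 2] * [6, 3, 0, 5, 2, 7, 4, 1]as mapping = [0→1, 1→4, 2→6, 3→7, 4→5, 5→3, 6→2, 7→0]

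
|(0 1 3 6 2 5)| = 6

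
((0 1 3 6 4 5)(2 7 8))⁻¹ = (0 5 4 6 3 1)(2 8 7)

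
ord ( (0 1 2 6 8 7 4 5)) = 8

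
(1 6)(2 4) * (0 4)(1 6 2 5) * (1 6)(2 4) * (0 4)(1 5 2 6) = (0 6 5 1)(2 4)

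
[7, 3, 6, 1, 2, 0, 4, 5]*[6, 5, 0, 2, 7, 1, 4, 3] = [3, 2, 4, 5, 0, 6, 7, 1]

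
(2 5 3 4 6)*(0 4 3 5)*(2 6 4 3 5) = (0 3 5 2)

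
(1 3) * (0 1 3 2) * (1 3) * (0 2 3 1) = (0 1 3)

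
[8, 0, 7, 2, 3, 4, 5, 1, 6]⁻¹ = [1, 7, 3, 4, 5, 6, 8, 2, 0]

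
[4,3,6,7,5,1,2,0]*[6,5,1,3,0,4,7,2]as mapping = [0→0,1→3,2→7,3→2,4→4,5→5,6→1,7→6]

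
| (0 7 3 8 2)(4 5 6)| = 15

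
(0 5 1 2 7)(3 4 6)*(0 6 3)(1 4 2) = (0 5 4 3 2 7 6)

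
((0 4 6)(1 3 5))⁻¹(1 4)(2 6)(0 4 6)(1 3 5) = (0 2)(3 6)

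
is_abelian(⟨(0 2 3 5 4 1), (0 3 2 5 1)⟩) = no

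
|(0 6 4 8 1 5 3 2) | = 8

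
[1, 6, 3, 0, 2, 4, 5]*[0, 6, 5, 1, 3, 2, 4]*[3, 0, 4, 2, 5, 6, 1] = [1, 5, 0, 3, 6, 2, 4]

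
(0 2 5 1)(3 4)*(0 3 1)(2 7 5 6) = (0 7 5)(1 3 4)(2 6)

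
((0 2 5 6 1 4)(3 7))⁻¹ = (0 4 1 6 5 2)(3 7)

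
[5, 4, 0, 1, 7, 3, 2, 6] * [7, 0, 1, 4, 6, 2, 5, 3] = [2, 6, 7, 0, 3, 4, 1, 5]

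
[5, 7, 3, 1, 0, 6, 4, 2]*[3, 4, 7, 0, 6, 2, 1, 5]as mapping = [0→2, 1→5, 2→0, 3→4, 4→3, 5→1, 6→6, 7→7]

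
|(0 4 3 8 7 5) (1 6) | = 6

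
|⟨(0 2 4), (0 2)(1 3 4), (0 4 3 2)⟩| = 120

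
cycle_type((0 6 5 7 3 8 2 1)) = 8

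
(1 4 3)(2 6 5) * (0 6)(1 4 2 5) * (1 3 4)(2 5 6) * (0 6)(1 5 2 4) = (0 4 1 2 6 3 5)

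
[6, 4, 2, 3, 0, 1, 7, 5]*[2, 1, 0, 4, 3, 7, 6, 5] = [6, 3, 0, 4, 2, 1, 5, 7]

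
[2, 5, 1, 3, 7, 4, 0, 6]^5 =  [7, 0, 6, 3, 1, 2, 4, 5]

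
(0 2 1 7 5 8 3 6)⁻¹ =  (0 6 3 8 5 7 1 2)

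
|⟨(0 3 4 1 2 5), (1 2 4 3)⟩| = 720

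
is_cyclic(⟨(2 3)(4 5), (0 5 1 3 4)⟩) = no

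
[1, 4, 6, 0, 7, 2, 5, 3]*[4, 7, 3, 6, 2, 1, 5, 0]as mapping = [0→7, 1→2, 2→5, 3→4, 4→0, 5→3, 6→1, 7→6]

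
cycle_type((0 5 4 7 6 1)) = 6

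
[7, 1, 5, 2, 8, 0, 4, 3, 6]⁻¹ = [5, 1, 3, 7, 6, 2, 8, 0, 4]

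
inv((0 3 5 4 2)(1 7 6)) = (0 2 4 5 3)(1 6 7)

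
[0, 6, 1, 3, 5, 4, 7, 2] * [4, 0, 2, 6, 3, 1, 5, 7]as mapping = [0→4, 1→5, 2→0, 3→6, 4→1, 5→3, 6→7, 7→2]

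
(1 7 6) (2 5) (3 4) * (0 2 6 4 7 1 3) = (0 2 5 6 3 7 4) 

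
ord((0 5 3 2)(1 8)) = 4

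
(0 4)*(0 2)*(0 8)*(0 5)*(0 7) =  (0 4 2 8 5 7)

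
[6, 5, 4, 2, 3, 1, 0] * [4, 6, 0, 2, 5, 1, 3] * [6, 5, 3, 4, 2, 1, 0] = [4, 5, 1, 6, 3, 0, 2]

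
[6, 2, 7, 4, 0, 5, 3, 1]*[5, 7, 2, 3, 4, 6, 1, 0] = [1, 2, 0, 4, 5, 6, 3, 7]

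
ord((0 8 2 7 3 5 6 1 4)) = 9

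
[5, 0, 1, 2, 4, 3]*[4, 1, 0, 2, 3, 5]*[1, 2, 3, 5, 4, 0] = [0, 4, 2, 1, 5, 3]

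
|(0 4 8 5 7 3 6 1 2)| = 9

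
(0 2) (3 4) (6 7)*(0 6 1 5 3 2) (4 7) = (1 5 3 7) (2 6 4) 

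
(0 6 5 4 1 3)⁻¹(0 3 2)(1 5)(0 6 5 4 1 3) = (0 2 6)(3 4)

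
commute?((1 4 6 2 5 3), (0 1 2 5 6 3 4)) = no:(1 4 6 2 5 3)*(0 1 2 5 6 3 4) = (0 1)(2 6 5 4 3), (0 1 2 5 6 3 4)*(1 4 6 2 5 3) = (0 4)(1 5 2 3 6)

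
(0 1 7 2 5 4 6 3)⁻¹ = (0 3 6 4 5 2 7 1)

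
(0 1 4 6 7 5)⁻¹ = (0 5 7 6 4 1)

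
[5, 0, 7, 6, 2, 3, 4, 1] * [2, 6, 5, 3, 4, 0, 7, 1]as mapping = [0→0, 1→2, 2→1, 3→7, 4→5, 5→3, 6→4, 7→6]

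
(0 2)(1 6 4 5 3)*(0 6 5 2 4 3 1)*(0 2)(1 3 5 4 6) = (0 6 5 3 2 1 4)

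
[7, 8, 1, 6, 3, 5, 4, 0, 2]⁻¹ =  [7, 2, 8, 4, 6, 5, 3, 0, 1]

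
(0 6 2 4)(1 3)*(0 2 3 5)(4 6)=(0 4 2 6 3 1 5)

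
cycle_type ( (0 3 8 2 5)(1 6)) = 2.5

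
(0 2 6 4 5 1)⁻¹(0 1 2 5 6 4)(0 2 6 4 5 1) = (0 6 1 4 5 2)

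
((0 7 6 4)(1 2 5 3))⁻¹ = (0 4 6 7)(1 3 5 2)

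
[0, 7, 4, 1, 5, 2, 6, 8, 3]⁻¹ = [0, 3, 5, 8, 2, 4, 6, 1, 7]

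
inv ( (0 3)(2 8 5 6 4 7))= (0 3)(2 7 4 6 5 8)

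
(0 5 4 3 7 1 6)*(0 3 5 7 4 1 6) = (0 7 6 3 4 5 1)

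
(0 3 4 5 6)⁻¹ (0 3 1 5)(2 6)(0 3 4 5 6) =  (0 2)(1 6 3 4)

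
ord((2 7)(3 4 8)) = 6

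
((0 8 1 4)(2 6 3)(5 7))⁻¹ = (0 4 1 8)(2 3 6)(5 7)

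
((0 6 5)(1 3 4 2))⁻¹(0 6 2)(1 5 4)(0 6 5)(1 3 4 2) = (0 2 3)(1 6 5)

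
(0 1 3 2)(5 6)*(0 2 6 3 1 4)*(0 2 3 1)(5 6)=(0 4 2 3 5 1)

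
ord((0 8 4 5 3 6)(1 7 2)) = 6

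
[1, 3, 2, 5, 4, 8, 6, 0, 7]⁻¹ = [7, 0, 2, 1, 4, 3, 6, 8, 5]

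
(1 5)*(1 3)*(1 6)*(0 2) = (0 2)(1 5 3 6)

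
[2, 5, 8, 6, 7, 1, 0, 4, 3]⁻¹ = [6, 5, 0, 8, 7, 1, 3, 4, 2]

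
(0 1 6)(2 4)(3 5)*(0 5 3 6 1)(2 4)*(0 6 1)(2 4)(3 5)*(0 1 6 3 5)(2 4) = (0 3)(5 6)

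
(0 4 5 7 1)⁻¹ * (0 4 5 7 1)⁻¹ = (0 7 4 1 5)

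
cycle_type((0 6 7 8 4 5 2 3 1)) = 9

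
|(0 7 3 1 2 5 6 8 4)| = 9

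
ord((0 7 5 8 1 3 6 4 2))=9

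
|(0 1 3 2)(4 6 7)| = 12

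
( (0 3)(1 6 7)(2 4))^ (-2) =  (1 6 7)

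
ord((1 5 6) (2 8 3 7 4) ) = 15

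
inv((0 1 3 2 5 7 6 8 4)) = (0 4 8 6 7 5 2 3 1)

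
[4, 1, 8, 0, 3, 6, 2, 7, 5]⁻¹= [3, 1, 6, 4, 0, 8, 5, 7, 2]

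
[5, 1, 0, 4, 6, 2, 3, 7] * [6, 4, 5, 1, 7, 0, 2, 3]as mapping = [0→0, 1→4, 2→6, 3→7, 4→2, 5→5, 6→1, 7→3]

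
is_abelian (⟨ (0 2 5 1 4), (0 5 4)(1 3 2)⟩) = no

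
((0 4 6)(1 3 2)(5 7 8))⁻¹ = (0 6 4)(1 2 3)(5 8 7)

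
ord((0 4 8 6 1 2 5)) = 7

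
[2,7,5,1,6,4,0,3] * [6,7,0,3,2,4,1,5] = [0,5,4,7,1,2,6,3]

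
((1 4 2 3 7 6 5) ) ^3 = (1 3 5 2 6 4 7) 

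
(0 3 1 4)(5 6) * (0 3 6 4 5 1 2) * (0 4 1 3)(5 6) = (0 5 1 6 3 2 4)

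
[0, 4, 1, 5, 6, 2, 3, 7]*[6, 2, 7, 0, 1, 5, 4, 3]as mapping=[0→6, 1→1, 2→2, 3→5, 4→4, 5→7, 6→0, 7→3]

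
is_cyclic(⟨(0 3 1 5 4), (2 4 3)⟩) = no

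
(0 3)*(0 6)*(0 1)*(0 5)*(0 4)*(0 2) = (0 3 6 1 5 4 2)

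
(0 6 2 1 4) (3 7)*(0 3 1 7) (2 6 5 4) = (0 5 4 3) (1 2 7) 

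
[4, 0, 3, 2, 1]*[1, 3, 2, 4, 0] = [0, 1, 4, 2, 3]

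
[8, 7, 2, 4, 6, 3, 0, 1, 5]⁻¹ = [6, 7, 2, 5, 3, 8, 4, 1, 0]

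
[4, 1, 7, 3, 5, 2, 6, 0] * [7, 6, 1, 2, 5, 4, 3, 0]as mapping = [0→5, 1→6, 2→0, 3→2, 4→4, 5→1, 6→3, 7→7]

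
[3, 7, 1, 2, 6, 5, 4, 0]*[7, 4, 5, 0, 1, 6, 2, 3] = [0, 3, 4, 5, 2, 6, 1, 7]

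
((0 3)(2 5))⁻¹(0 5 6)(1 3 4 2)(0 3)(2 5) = (0 4 5 1)(2 6 3)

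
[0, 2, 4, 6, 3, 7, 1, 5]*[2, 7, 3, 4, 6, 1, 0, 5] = [2, 3, 6, 0, 4, 5, 7, 1]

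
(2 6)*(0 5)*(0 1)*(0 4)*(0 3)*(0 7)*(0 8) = (0 5 1 4 3 7 8)(2 6)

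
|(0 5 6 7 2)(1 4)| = 10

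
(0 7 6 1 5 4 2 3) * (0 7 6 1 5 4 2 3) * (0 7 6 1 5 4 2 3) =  (0 1 2 7 5 3 6 4)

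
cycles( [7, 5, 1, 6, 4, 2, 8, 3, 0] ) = (0 7 3 6 8)(1 5 2)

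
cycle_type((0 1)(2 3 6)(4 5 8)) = 2.3^2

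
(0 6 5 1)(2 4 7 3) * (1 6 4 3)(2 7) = (0 4 2 3 7 1)(5 6)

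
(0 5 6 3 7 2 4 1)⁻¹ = (0 1 4 2 7 3 6 5)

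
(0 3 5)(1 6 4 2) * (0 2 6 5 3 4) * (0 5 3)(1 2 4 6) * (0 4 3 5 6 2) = (0 2)(1 5 3 4)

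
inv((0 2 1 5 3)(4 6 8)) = (0 3 5 1 2)(4 8 6)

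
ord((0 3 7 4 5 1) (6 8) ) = 6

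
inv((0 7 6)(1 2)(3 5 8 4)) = (0 6 7)(1 2)(3 4 8 5)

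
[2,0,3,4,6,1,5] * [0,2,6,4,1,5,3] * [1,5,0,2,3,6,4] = [4,1,3,5,2,0,6] 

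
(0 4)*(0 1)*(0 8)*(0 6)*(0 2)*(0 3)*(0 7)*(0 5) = (0 4 1 8 6 2 3 7 5)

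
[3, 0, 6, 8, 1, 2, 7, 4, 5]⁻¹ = [1, 4, 5, 0, 7, 8, 2, 6, 3]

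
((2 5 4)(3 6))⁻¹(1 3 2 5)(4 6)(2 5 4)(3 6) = (1 6 5 4)(2 3)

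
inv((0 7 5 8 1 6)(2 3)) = (0 6 1 8 5 7)(2 3)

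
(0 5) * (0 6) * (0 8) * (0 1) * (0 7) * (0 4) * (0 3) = (0 5 6 8 1 7 4 3)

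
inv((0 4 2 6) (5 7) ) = (0 6 2 4) (5 7) 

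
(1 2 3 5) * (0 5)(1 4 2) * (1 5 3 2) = (0 3)(1 5 4)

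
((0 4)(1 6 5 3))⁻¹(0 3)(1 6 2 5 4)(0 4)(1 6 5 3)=(0 6 5 2 3)(1 4)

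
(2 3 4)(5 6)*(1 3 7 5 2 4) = (1 3)(2 7 5 6)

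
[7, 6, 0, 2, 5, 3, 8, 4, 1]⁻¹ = [2, 8, 3, 5, 7, 4, 1, 0, 6]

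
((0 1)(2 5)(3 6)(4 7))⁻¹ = (0 1)(2 5)(3 6)(4 7)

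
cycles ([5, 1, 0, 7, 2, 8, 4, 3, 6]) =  (0 5 8 6 4 2)(3 7)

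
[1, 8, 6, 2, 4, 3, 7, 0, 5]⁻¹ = [7, 0, 3, 5, 4, 8, 2, 6, 1]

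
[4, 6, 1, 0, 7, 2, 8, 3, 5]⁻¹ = [3, 2, 5, 7, 0, 8, 1, 4, 6]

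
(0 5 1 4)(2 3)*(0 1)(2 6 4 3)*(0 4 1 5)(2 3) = (1 2 3 6)(4 5)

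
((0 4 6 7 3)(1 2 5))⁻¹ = (0 3 7 6 4)(1 5 2)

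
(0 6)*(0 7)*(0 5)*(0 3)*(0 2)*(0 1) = (0 6 7 5 3 2 1)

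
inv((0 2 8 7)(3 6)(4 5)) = (0 7 8 2)(3 6)(4 5)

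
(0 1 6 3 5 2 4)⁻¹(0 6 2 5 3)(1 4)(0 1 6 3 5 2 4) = (0 6)(1 3 4 2 5)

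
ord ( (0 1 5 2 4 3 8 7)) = 8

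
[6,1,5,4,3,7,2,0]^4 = [7,1,6,3,4,2,0,5]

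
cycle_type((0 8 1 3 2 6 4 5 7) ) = 9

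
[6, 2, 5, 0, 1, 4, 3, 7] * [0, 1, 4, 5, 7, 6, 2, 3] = [2, 4, 6, 0, 1, 7, 5, 3]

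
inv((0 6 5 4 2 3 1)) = (0 1 3 2 4 5 6)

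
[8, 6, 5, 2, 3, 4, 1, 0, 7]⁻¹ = [7, 6, 3, 4, 5, 2, 1, 8, 0]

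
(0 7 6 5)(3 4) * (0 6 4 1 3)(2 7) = (0 2 7 4)(1 3)(5 6)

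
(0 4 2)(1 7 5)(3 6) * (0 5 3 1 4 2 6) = (0 2 5 4 6 1 7 3)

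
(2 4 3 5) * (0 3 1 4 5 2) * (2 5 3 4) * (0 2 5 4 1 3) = (0 1 5 2)(3 4)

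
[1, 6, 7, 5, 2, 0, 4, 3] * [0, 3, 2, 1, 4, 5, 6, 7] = [3, 6, 7, 5, 2, 0, 4, 1]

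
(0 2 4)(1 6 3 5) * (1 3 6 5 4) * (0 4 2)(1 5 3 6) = (1 3 2 5 6)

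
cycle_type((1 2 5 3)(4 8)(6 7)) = 2^2.4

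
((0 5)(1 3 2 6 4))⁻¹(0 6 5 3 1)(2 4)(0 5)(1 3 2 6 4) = (0 2 3 5 4)(1 6)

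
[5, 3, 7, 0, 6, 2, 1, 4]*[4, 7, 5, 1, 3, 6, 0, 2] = [6, 1, 2, 4, 0, 5, 7, 3]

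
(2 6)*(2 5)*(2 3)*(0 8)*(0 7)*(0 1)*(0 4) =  (0 8 7 1 4)(2 6 5 3)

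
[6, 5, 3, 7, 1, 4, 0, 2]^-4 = [0, 4, 7, 2, 5, 1, 6, 3]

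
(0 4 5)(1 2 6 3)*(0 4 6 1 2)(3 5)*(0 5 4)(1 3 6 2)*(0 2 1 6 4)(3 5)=(0 1 3 6)(2 5)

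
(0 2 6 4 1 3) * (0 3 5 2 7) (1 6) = (0 7) (1 5 2) (4 6) 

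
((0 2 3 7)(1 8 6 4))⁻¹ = (0 7 3 2)(1 4 6 8)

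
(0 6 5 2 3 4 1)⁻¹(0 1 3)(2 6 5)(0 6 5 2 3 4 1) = (0 4 6)(2 3 5)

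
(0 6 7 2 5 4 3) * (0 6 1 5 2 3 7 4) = (0 1 5)(3 6 4 7)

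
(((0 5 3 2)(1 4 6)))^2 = (0 3)(1 6 4)(2 5)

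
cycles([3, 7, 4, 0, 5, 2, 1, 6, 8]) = (0 3)(1 7 6)(2 4 5)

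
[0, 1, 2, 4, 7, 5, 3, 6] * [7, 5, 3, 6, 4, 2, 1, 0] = [7, 5, 3, 4, 0, 2, 6, 1]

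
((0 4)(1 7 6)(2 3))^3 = (0 4)(2 3)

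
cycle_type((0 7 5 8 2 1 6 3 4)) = 9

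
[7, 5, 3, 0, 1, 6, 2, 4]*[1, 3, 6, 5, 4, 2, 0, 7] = [7, 2, 5, 1, 3, 0, 6, 4] 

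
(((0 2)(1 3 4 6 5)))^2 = (1 4 5 3 6)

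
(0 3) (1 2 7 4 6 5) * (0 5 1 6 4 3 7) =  (0 7 3 5 6 1 2) 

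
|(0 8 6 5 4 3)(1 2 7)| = 6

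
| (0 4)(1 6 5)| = 6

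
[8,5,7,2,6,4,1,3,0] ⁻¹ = [8,6,3,7,5,1,4,2,0] 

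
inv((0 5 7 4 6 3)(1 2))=(0 3 6 4 7 5)(1 2)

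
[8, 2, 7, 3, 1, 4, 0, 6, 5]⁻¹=[6, 4, 1, 3, 5, 8, 7, 2, 0]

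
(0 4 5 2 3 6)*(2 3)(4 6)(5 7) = (0 6)(3 4 7 5)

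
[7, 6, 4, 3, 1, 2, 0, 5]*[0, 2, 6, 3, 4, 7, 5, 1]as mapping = [0→1, 1→5, 2→4, 3→3, 4→2, 5→6, 6→0, 7→7]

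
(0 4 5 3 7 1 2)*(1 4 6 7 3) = (0 6 7 4 5 1 2)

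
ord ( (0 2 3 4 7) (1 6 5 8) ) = 20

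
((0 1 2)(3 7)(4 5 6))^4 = (0 1 2)(4 5 6)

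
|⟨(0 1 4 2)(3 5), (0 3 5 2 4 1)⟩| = 72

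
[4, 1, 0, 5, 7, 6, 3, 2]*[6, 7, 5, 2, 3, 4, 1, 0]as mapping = [0→3, 1→7, 2→6, 3→4, 4→0, 5→1, 6→2, 7→5]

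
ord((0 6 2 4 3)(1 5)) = 10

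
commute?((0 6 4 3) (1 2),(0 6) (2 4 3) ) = no:(0 6 4 3) (1 2) * (0 6) (2 4 3) = (1 4 2) (3 6),(0 6) (2 4 3) * (0 6 4 3) (1 2) = (0 4) (1 2 3) 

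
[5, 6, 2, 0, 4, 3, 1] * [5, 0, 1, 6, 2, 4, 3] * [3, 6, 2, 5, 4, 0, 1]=[4, 5, 6, 0, 2, 1, 3]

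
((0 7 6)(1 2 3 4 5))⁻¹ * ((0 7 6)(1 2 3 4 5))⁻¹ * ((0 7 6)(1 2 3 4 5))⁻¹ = (1 3 5 2 4)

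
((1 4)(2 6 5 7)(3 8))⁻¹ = (1 4)(2 7 5 6)(3 8)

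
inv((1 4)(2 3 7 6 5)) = (1 4)(2 5 6 7 3)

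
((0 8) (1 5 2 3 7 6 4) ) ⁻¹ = (0 8) (1 4 6 7 3 2 5) 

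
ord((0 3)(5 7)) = 2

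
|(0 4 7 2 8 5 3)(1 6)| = 14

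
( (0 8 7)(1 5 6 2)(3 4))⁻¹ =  (0 7 8)(1 2 6 5)(3 4)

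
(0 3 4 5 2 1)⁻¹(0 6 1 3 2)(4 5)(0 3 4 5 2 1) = (0 4 1 3 6)(2 5)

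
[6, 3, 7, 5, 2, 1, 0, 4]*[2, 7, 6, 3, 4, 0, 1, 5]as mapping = [0→1, 1→3, 2→5, 3→0, 4→6, 5→7, 6→2, 7→4]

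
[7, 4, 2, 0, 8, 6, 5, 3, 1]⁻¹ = [3, 8, 2, 7, 1, 6, 5, 0, 4]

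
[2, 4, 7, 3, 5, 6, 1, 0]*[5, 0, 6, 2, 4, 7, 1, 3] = [6, 4, 3, 2, 7, 1, 0, 5]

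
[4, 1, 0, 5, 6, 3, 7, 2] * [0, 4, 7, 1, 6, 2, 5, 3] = [6, 4, 0, 2, 5, 1, 3, 7]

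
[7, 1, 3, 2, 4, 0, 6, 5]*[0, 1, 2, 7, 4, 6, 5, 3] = [3, 1, 7, 2, 4, 0, 5, 6]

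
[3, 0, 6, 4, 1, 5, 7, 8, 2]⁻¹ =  [1, 4, 8, 0, 3, 5, 2, 6, 7]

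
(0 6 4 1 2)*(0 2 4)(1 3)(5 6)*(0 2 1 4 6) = (0 5)(1 6 2)(3 4)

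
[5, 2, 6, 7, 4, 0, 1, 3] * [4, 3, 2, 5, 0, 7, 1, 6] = [7, 2, 1, 6, 0, 4, 3, 5]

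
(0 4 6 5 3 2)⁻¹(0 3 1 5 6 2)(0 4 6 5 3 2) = (0 4 2 1 3 5)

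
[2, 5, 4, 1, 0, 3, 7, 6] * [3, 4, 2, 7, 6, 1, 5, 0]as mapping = [0→2, 1→1, 2→6, 3→4, 4→3, 5→7, 6→0, 7→5]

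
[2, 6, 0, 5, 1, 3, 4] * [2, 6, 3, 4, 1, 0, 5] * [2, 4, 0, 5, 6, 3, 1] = [5, 3, 0, 2, 1, 6, 4]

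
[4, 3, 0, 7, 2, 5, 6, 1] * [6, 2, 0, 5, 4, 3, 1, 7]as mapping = [0→4, 1→5, 2→6, 3→7, 4→0, 5→3, 6→1, 7→2]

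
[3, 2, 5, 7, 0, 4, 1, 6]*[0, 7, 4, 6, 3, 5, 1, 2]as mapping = [0→6, 1→4, 2→5, 3→2, 4→0, 5→3, 6→7, 7→1]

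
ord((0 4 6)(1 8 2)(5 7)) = 6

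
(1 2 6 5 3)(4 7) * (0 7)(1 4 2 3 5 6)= (0 7 2 1 3 4)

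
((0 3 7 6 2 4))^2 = (0 7 2)(3 6 4)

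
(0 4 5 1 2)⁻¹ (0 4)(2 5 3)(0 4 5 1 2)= (0 1 3)(4 5)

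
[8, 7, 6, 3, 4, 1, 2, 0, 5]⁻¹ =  [7, 5, 6, 3, 4, 8, 2, 1, 0]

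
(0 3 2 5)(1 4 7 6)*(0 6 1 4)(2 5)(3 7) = (0 7 1)(3 5 6 4)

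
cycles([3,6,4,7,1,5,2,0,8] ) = (0 3 7)(1 6 2 4)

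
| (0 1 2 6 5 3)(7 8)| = 6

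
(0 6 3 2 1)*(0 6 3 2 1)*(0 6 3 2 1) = (0 2 6 1 3)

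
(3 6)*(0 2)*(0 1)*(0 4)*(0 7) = (0 2 1 4 7)(3 6)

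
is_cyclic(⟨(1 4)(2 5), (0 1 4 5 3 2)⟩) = no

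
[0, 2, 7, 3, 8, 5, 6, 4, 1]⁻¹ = [0, 8, 1, 3, 7, 5, 6, 2, 4]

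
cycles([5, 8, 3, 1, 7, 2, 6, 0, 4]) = (0 5 2 3 1 8 4 7) 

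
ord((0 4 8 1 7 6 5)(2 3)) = 14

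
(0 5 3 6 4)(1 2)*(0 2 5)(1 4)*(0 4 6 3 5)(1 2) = (0 4 1)(2 6)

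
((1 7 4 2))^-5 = (1 2 4 7)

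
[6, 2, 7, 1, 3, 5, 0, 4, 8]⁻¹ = [6, 3, 1, 4, 7, 5, 0, 2, 8]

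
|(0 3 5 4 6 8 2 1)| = 8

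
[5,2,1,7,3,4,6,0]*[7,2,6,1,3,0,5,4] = [0,6,2,4,1,3,5,7]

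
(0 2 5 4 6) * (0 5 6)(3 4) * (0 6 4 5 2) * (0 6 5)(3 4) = (0 6 2 3)(4 5)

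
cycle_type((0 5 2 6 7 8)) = 6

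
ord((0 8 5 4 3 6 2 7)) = 8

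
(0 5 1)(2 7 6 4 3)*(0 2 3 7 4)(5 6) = (0 6)(1 2 4 7 5)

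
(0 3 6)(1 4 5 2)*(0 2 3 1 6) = (0 1 4 5 3)(2 6)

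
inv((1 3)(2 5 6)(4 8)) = (1 3)(2 6 5)(4 8)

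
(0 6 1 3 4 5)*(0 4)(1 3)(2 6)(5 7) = (0 2 6 3)(4 7 5)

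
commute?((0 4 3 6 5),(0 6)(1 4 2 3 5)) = no:(0 4 3 6 5)*(0 6)(1 4 2 3 5) = (0 2 3)(1 4 5 6),(0 6)(1 4 2 3 5)*(0 4 3 6 5) = (0 5 1 3)(2 6 4)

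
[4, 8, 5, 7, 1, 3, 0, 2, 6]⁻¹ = [6, 4, 7, 5, 0, 2, 8, 3, 1]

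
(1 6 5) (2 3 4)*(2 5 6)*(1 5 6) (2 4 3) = (1 4 6) 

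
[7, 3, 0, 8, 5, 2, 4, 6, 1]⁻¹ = [2, 8, 5, 1, 6, 4, 7, 0, 3]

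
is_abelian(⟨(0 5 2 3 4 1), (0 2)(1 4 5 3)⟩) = no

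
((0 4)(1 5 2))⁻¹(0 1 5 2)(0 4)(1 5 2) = (1 4 5 2)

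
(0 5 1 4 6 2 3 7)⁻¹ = (0 7 3 2 6 4 1 5)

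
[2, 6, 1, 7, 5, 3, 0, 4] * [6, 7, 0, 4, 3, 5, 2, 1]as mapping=[0→0, 1→2, 2→7, 3→1, 4→5, 5→4, 6→6, 7→3]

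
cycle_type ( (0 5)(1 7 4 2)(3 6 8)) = 2.3.4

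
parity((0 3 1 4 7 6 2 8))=odd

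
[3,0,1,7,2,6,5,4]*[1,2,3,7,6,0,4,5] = [7,1,2,5,3,4,0,6]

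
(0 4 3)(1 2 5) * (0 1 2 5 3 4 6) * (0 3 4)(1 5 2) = (0 6 3 5 1 2 4)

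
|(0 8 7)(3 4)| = 6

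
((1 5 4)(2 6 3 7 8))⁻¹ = (1 4 5)(2 8 7 3 6)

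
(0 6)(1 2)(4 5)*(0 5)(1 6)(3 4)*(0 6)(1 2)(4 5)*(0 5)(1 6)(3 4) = (0 2 5 4 1 6 3)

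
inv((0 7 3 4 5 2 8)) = (0 8 2 5 4 3 7)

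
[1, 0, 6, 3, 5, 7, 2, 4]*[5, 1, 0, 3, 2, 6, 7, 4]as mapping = [0→1, 1→5, 2→7, 3→3, 4→6, 5→4, 6→0, 7→2]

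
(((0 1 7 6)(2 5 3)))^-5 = (0 6 7 1)(2 5 3)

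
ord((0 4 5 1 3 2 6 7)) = 8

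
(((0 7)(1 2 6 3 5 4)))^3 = (0 7)(1 3)(2 5)(4 6)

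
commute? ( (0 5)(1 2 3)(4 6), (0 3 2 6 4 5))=no: (0 5)(1 2 3)(4 6)*(0 3 2 6 4 5)=(1 6 5 3), (0 3 2 6 4 5)*(0 5)(1 2 3)(4 6)=(0 1 2 4)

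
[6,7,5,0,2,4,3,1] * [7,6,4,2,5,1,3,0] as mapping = [0→3,1→0,2→1,3→7,4→4,5→5,6→2,7→6] 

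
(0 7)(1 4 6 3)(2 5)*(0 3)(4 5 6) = (0 7 3 1 5 2 6)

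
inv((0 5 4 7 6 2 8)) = (0 8 2 6 7 4 5)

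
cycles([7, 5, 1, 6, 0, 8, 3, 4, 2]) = (0 7 4)(1 5 8 2)(3 6)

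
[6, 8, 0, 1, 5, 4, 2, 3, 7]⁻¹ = [2, 3, 6, 7, 5, 4, 0, 8, 1]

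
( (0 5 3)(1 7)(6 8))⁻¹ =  (0 3 5)(1 7)(6 8)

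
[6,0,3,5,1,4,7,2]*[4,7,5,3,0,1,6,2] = [6,4,3,1,7,0,2,5]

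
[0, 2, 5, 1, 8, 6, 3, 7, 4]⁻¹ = [0, 3, 1, 6, 8, 2, 5, 7, 4]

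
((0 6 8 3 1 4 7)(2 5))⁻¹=(0 7 4 1 3 8 6)(2 5)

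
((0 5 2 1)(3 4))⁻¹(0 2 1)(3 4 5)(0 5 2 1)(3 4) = (0 5 1)(2 4 3)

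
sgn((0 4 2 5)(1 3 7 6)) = 1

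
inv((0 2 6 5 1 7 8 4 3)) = (0 3 4 8 7 1 5 6 2)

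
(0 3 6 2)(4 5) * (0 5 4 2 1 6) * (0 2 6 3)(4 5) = (1 3 2 4 5 6)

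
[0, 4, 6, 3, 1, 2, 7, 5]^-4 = [0, 1, 2, 3, 4, 5, 6, 7]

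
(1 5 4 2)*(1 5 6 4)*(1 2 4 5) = (1 6 5 2)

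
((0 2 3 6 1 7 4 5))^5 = (0 7 3 5 1 2 4 6)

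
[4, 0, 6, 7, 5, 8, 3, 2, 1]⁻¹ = [1, 8, 7, 6, 0, 4, 2, 3, 5]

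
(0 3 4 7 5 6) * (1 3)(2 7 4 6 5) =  (0 1 3 6)(2 7)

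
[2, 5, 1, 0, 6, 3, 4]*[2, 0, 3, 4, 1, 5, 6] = [3, 5, 0, 2, 6, 4, 1]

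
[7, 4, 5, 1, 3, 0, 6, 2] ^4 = [0, 4, 2, 1, 3, 5, 6, 7] 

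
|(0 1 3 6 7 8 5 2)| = 8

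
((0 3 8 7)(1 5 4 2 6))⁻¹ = (0 7 8 3)(1 6 2 4 5)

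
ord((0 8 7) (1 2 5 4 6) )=15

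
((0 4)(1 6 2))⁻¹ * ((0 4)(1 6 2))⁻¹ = (1 6 2)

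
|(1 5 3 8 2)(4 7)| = 10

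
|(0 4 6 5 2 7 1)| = 7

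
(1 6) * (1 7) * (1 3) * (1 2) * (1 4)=(1 6 7 3 2 4)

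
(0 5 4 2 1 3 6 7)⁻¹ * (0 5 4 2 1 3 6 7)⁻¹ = (0 6 1 4)(2 5 7 3)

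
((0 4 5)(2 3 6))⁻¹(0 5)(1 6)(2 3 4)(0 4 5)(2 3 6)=(0 4)(1 2)(3 6 5)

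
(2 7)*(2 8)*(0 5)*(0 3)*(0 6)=(0 5 3 6)(2 7 8)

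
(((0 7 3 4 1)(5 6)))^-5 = (5 6)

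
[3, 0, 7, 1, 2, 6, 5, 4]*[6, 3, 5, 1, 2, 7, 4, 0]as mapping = [0→1, 1→6, 2→0, 3→3, 4→5, 5→4, 6→7, 7→2]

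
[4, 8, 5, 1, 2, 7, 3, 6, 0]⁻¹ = [8, 3, 4, 6, 0, 2, 7, 5, 1]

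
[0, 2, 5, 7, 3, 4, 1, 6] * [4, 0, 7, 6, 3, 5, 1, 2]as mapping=[0→4, 1→7, 2→5, 3→2, 4→6, 5→3, 6→0, 7→1]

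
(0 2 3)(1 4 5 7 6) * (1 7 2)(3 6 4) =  (0 1 3)(2 6 7 4 5)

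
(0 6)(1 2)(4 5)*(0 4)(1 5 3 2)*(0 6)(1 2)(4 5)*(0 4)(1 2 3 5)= (0 4 5 6 1 3 2)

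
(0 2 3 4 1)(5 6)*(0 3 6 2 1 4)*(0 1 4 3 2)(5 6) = (0 4 3 1 2 5)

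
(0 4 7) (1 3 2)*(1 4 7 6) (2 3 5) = (0 7) (1 5 2 4 6) 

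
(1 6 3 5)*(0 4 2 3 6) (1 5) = (0 4 2 3 1) 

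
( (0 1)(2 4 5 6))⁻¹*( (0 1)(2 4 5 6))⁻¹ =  (2 5)(4 6)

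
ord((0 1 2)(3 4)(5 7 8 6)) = 12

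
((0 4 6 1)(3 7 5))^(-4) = (3 5 7)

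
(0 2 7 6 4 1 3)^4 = (0 4 2 1 7 3 6)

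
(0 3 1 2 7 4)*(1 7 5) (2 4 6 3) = (0 2 5 1 4) (3 7 6) 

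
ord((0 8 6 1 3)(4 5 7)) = 15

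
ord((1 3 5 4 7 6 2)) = 7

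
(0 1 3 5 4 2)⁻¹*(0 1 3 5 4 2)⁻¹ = (0 4 3)(1 2 5)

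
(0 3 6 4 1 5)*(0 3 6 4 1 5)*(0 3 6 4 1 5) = (0 4)(1 3)(5 6)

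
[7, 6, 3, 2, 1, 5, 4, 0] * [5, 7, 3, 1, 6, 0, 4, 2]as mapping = [0→2, 1→4, 2→1, 3→3, 4→7, 5→0, 6→6, 7→5]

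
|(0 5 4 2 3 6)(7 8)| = 6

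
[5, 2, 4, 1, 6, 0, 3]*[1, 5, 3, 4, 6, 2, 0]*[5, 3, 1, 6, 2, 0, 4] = [1, 6, 4, 0, 5, 3, 2]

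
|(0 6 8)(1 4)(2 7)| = 6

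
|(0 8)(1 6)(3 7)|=2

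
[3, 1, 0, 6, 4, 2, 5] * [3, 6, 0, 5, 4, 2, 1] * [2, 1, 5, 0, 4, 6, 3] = [6, 3, 0, 1, 4, 2, 5]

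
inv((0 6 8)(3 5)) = (0 8 6)(3 5)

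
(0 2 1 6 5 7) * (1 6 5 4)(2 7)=(0 7)(1 5 2 6 4)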